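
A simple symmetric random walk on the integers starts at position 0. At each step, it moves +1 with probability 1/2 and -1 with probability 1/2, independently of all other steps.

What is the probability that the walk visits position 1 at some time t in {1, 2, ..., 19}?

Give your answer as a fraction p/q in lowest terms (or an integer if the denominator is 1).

Count via complement. Let g(t,s) = #length-t paths at position s with S_1..S_t all ≠ 1.
g(t,s) = g(t-1,s-1) + g(t-1,s+1) for s ≠ 1; g(t,1) = 0.
t=0: g(0,0)=1
t=1: g(1,-1)=1
t=2: g(2,-2)=1 g(2,0)=1
t=3: g(3,-3)=1 g(3,-1)=2
t=4: g(4,-4)=1 g(4,-2)=3 g(4,0)=2
t=5: g(5,-5)=1 g(5,-3)=4 g(5,-1)=5
t=6: g(6,-6)=1 g(6,-4)=5 g(6,-2)=9 g(6,0)=5
t=7: g(7,-7)=1 g(7,-5)=6 g(7,-3)=14 g(7,-1)=14
t=8: g(8,-8)=1 g(8,-6)=7 g(8,-4)=20 g(8,-2)=28 g(8,0)=14
t=9: g(9,-9)=1 g(9,-7)=8 g(9,-5)=27 g(9,-3)=48 g(9,-1)=42
t=10: g(10,-10)=1 g(10,-8)=9 g(10,-6)=35 g(10,-4)=75 g(10,-2)=90 g(10,0)=42
t=11: g(11,-11)=1 g(11,-9)=10 g(11,-7)=44 g(11,-5)=110 g(11,-3)=165 g(11,-1)=132
t=12: g(12,-12)=1 g(12,-10)=11 g(12,-8)=54 g(12,-6)=154 g(12,-4)=275 g(12,-2)=297 g(12,0)=132
t=13: g(13,-13)=1 g(13,-11)=12 g(13,-9)=65 g(13,-7)=208 g(13,-5)=429 g(13,-3)=572 g(13,-1)=429
t=14: g(14,-14)=1 g(14,-12)=13 g(14,-10)=77 g(14,-8)=273 g(14,-6)=637 g(14,-4)=1001 g(14,-2)=1001 g(14,0)=429
t=15: g(15,-15)=1 g(15,-13)=14 g(15,-11)=90 g(15,-9)=350 g(15,-7)=910 g(15,-5)=1638 g(15,-3)=2002 g(15,-1)=1430
t=16: g(16,-16)=1 g(16,-14)=15 g(16,-12)=104 g(16,-10)=440 g(16,-8)=1260 g(16,-6)=2548 g(16,-4)=3640 g(16,-2)=3432 g(16,0)=1430
t=17: g(17,-17)=1 g(17,-15)=16 g(17,-13)=119 g(17,-11)=544 g(17,-9)=1700 g(17,-7)=3808 g(17,-5)=6188 g(17,-3)=7072 g(17,-1)=4862
t=18: g(18,-18)=1 g(18,-16)=17 g(18,-14)=135 g(18,-12)=663 g(18,-10)=2244 g(18,-8)=5508 g(18,-6)=9996 g(18,-4)=13260 g(18,-2)=11934 g(18,0)=4862
t=19: g(19,-19)=1 g(19,-17)=18 g(19,-15)=152 g(19,-13)=798 g(19,-11)=2907 g(19,-9)=7752 g(19,-7)=15504 g(19,-5)=23256 g(19,-3)=25194 g(19,-1)=16796
Paths never hitting 1: Σ_s g(19,s) = 92378
Paths hitting 1: 2^19 - 92378 = 431910
P = 431910/524288 = 215955/262144

Answer: 215955/262144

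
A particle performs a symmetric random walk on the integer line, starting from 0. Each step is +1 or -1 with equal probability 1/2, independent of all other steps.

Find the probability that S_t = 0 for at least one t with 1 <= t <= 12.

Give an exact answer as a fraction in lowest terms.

Count via complement. Let g(t,s) = #length-t paths at position s with S_1..S_t all ≠ 0.
g(t,s) = g(t-1,s-1) + g(t-1,s+1) for s ≠ 0; g(t,0) = 0.
t=0: g(0,0)=1
t=1: g(1,-1)=1 g(1,1)=1
t=2: g(2,-2)=1 g(2,2)=1
t=3: g(3,-3)=1 g(3,-1)=1 g(3,1)=1 g(3,3)=1
t=4: g(4,-4)=1 g(4,-2)=2 g(4,2)=2 g(4,4)=1
t=5: g(5,-5)=1 g(5,-3)=3 g(5,-1)=2 g(5,1)=2 g(5,3)=3 g(5,5)=1
t=6: g(6,-6)=1 g(6,-4)=4 g(6,-2)=5 g(6,2)=5 g(6,4)=4 g(6,6)=1
t=7: g(7,-7)=1 g(7,-5)=5 g(7,-3)=9 g(7,-1)=5 g(7,1)=5 g(7,3)=9 g(7,5)=5 g(7,7)=1
t=8: g(8,-8)=1 g(8,-6)=6 g(8,-4)=14 g(8,-2)=14 g(8,2)=14 g(8,4)=14 g(8,6)=6 g(8,8)=1
t=9: g(9,-9)=1 g(9,-7)=7 g(9,-5)=20 g(9,-3)=28 g(9,-1)=14 g(9,1)=14 g(9,3)=28 g(9,5)=20 g(9,7)=7 g(9,9)=1
t=10: g(10,-10)=1 g(10,-8)=8 g(10,-6)=27 g(10,-4)=48 g(10,-2)=42 g(10,2)=42 g(10,4)=48 g(10,6)=27 g(10,8)=8 g(10,10)=1
t=11: g(11,-11)=1 g(11,-9)=9 g(11,-7)=35 g(11,-5)=75 g(11,-3)=90 g(11,-1)=42 g(11,1)=42 g(11,3)=90 g(11,5)=75 g(11,7)=35 g(11,9)=9 g(11,11)=1
t=12: g(12,-12)=1 g(12,-10)=10 g(12,-8)=44 g(12,-6)=110 g(12,-4)=165 g(12,-2)=132 g(12,2)=132 g(12,4)=165 g(12,6)=110 g(12,8)=44 g(12,10)=10 g(12,12)=1
Paths never hitting 0: Σ_s g(12,s) = 924
Paths hitting 0: 2^12 - 924 = 3172
P = 3172/4096 = 793/1024

Answer: 793/1024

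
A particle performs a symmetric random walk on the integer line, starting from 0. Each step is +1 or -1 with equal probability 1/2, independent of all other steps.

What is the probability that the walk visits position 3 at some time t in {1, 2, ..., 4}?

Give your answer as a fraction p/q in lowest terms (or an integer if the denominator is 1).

Count via complement. Let g(t,s) = #length-t paths at position s with S_1..S_t all ≠ 3.
g(t,s) = g(t-1,s-1) + g(t-1,s+1) for s ≠ 3; g(t,3) = 0.
t=0: g(0,0)=1
t=1: g(1,-1)=1 g(1,1)=1
t=2: g(2,-2)=1 g(2,0)=2 g(2,2)=1
t=3: g(3,-3)=1 g(3,-1)=3 g(3,1)=3
t=4: g(4,-4)=1 g(4,-2)=4 g(4,0)=6 g(4,2)=3
Paths never hitting 3: Σ_s g(4,s) = 14
Paths hitting 3: 2^4 - 14 = 2
P = 2/16 = 1/8

Answer: 1/8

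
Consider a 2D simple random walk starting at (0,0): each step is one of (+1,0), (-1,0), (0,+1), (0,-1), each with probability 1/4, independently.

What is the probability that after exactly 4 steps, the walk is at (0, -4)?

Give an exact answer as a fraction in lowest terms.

Answer: 1/256

Derivation:
Let h be the number of horizontal steps (so 4-h are vertical). To end at (0,-4) need (h+0)/2 right-steps and ((4-h)-4)/2 up-steps.
Sum over h with 0 ≤ h ≤ 0, h ≡ 0 (mod 2), 4-h ≡ 0 (mod 2):
h=0: C(4,0)·C(0,0)·C(4,0) = 1·1·1 = 1
Total favorable: 1
Total paths: 4^4 = 256
P = 1/256 = 1/256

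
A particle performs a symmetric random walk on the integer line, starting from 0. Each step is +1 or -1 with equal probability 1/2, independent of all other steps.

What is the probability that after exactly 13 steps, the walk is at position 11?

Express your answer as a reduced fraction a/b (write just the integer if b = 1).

Answer: 13/8192

Derivation:
To reach position 11 after 13 steps: need 12 steps of +1 and 1 of -1.
Favorable paths: C(13,12) = 13
Total paths: 2^13 = 8192
P = 13/8192 = 13/8192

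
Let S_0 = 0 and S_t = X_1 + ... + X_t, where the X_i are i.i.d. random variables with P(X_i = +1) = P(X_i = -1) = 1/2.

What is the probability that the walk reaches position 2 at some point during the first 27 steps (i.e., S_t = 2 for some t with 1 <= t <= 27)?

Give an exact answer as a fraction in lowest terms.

Count via complement. Let g(t,s) = #length-t paths at position s with S_1..S_t all ≠ 2.
g(t,s) = g(t-1,s-1) + g(t-1,s+1) for s ≠ 2; g(t,2) = 0.
t=0: g(0,0)=1
t=1: g(1,-1)=1 g(1,1)=1
t=2: g(2,-2)=1 g(2,0)=2
t=3: g(3,-3)=1 g(3,-1)=3 g(3,1)=2
t=4: g(4,-4)=1 g(4,-2)=4 g(4,0)=5
t=5: g(5,-5)=1 g(5,-3)=5 g(5,-1)=9 g(5,1)=5
t=6: g(6,-6)=1 g(6,-4)=6 g(6,-2)=14 g(6,0)=14
t=7: g(7,-7)=1 g(7,-5)=7 g(7,-3)=20 g(7,-1)=28 g(7,1)=14
t=8: g(8,-8)=1 g(8,-6)=8 g(8,-4)=27 g(8,-2)=48 g(8,0)=42
t=9: g(9,-9)=1 g(9,-7)=9 g(9,-5)=35 g(9,-3)=75 g(9,-1)=90 g(9,1)=42
t=10: g(10,-10)=1 g(10,-8)=10 g(10,-6)=44 g(10,-4)=110 g(10,-2)=165 g(10,0)=132
t=11: g(11,-11)=1 g(11,-9)=11 g(11,-7)=54 g(11,-5)=154 g(11,-3)=275 g(11,-1)=297 g(11,1)=132
t=12: g(12,-12)=1 g(12,-10)=12 g(12,-8)=65 g(12,-6)=208 g(12,-4)=429 g(12,-2)=572 g(12,0)=429
t=13: g(13,-13)=1 g(13,-11)=13 g(13,-9)=77 g(13,-7)=273 g(13,-5)=637 g(13,-3)=1001 g(13,-1)=1001 g(13,1)=429
t=14: g(14,-14)=1 g(14,-12)=14 g(14,-10)=90 g(14,-8)=350 g(14,-6)=910 g(14,-4)=1638 g(14,-2)=2002 g(14,0)=1430
t=15: g(15,-15)=1 g(15,-13)=15 g(15,-11)=104 g(15,-9)=440 g(15,-7)=1260 g(15,-5)=2548 g(15,-3)=3640 g(15,-1)=3432 g(15,1)=1430
t=16: g(16,-16)=1 g(16,-14)=16 g(16,-12)=119 g(16,-10)=544 g(16,-8)=1700 g(16,-6)=3808 g(16,-4)=6188 g(16,-2)=7072 g(16,0)=4862
t=17: g(17,-17)=1 g(17,-15)=17 g(17,-13)=135 g(17,-11)=663 g(17,-9)=2244 g(17,-7)=5508 g(17,-5)=9996 g(17,-3)=13260 g(17,-1)=11934 g(17,1)=4862
t=18: g(18,-18)=1 g(18,-16)=18 g(18,-14)=152 g(18,-12)=798 g(18,-10)=2907 g(18,-8)=7752 g(18,-6)=15504 g(18,-4)=23256 g(18,-2)=25194 g(18,0)=16796
t=19: g(19,-19)=1 g(19,-17)=19 g(19,-15)=170 g(19,-13)=950 g(19,-11)=3705 g(19,-9)=10659 g(19,-7)=23256 g(19,-5)=38760 g(19,-3)=48450 g(19,-1)=41990 g(19,1)=16796
t=20: g(20,-20)=1 g(20,-18)=20 g(20,-16)=189 g(20,-14)=1120 g(20,-12)=4655 g(20,-10)=14364 g(20,-8)=33915 g(20,-6)=62016 g(20,-4)=87210 g(20,-2)=90440 g(20,0)=58786
t=21: g(21,-21)=1 g(21,-19)=21 g(21,-17)=209 g(21,-15)=1309 g(21,-13)=5775 g(21,-11)=19019 g(21,-9)=48279 g(21,-7)=95931 g(21,-5)=149226 g(21,-3)=177650 g(21,-1)=149226 g(21,1)=58786
t=22: g(22,-22)=1 g(22,-20)=22 g(22,-18)=230 g(22,-16)=1518 g(22,-14)=7084 g(22,-12)=24794 g(22,-10)=67298 g(22,-8)=144210 g(22,-6)=245157 g(22,-4)=326876 g(22,-2)=326876 g(22,0)=208012
t=23: g(23,-23)=1 g(23,-21)=23 g(23,-19)=252 g(23,-17)=1748 g(23,-15)=8602 g(23,-13)=31878 g(23,-11)=92092 g(23,-9)=211508 g(23,-7)=389367 g(23,-5)=572033 g(23,-3)=653752 g(23,-1)=534888 g(23,1)=208012
t=24: g(24,-24)=1 g(24,-22)=24 g(24,-20)=275 g(24,-18)=2000 g(24,-16)=10350 g(24,-14)=40480 g(24,-12)=123970 g(24,-10)=303600 g(24,-8)=600875 g(24,-6)=961400 g(24,-4)=1225785 g(24,-2)=1188640 g(24,0)=742900
t=25: g(25,-25)=1 g(25,-23)=25 g(25,-21)=299 g(25,-19)=2275 g(25,-17)=12350 g(25,-15)=50830 g(25,-13)=164450 g(25,-11)=427570 g(25,-9)=904475 g(25,-7)=1562275 g(25,-5)=2187185 g(25,-3)=2414425 g(25,-1)=1931540 g(25,1)=742900
t=26: g(26,-26)=1 g(26,-24)=26 g(26,-22)=324 g(26,-20)=2574 g(26,-18)=14625 g(26,-16)=63180 g(26,-14)=215280 g(26,-12)=592020 g(26,-10)=1332045 g(26,-8)=2466750 g(26,-6)=3749460 g(26,-4)=4601610 g(26,-2)=4345965 g(26,0)=2674440
t=27: g(27,-27)=1 g(27,-25)=27 g(27,-23)=350 g(27,-21)=2898 g(27,-19)=17199 g(27,-17)=77805 g(27,-15)=278460 g(27,-13)=807300 g(27,-11)=1924065 g(27,-9)=3798795 g(27,-7)=6216210 g(27,-5)=8351070 g(27,-3)=8947575 g(27,-1)=7020405 g(27,1)=2674440
Paths never hitting 2: Σ_s g(27,s) = 40116600
Paths hitting 2: 2^27 - 40116600 = 94101128
P = 94101128/134217728 = 11762641/16777216

Answer: 11762641/16777216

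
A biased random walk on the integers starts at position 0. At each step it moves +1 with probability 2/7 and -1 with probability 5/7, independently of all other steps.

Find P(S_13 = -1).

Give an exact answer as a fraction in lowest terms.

Answer: 8580000000/96889010407

Derivation:
To reach position -1 after 13 steps: need 6 steps of +1 and 7 steps of -1.
Number of such sequences: C(13,6) = 1716
Each has probability (2/7)^6 · (5/7)^7 = 5000000/96889010407
P = 1716 · 5000000/96889010407 = 8580000000/96889010407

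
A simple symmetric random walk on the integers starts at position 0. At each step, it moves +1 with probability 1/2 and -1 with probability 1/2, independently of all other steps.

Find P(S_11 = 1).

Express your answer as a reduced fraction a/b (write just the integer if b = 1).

To reach position 1 after 11 steps: need 6 steps of +1 and 5 of -1.
Favorable paths: C(11,6) = 462
Total paths: 2^11 = 2048
P = 462/2048 = 231/1024

Answer: 231/1024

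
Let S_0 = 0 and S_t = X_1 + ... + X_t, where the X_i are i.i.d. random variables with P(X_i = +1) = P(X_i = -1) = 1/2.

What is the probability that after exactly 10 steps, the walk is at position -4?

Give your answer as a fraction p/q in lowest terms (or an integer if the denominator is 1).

Answer: 15/128

Derivation:
To reach position -4 after 10 steps: need 3 steps of +1 and 7 of -1.
Favorable paths: C(10,3) = 120
Total paths: 2^10 = 1024
P = 120/1024 = 15/128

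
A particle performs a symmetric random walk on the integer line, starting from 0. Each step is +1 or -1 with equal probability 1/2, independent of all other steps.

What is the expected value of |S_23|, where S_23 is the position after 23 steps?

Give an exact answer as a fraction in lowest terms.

Answer: 2028117/524288

Derivation:
S_23 takes values m ≡ 1 (mod 2) with |m| ≤ 23; P(S_23=m) = C(23,(23+m)/2)/2^23.
Total paths: 2^23 = 8388608
Distribution: P(S=-23)=1/8388608, P(S=-21)=23/8388608, P(S=-19)=253/8388608, P(S=-17)=1771/8388608, P(S=-15)=8855/8388608, P(S=-13)=33649/8388608, P(S=-11)=100947/8388608, P(S=-9)=245157/8388608, P(S=-7)=490314/8388608, P(S=-5)=817190/8388608, P(S=-3)=1144066/8388608, P(S=-1)=1352078/8388608, P(S=1)=1352078/8388608, P(S=3)=1144066/8388608, P(S=5)=817190/8388608, P(S=7)=490314/8388608, P(S=9)=245157/8388608, P(S=11)=100947/8388608, P(S=13)=33649/8388608, P(S=15)=8855/8388608, P(S=17)=1771/8388608, P(S=19)=253/8388608, P(S=21)=23/8388608, P(S=23)=1/8388608
E[|S_23|] = Σ_m |m|·P(S_23=m) = 32449872/8388608 = 2028117/524288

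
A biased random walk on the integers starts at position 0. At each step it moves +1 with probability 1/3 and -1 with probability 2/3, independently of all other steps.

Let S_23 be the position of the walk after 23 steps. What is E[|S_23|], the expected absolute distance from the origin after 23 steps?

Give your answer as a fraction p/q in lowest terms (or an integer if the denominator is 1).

S_23 takes values m ≡ 1 (mod 2) with |m| ≤ 23; P(S_23=m) = C(23,(23+m)/2) · (1/3)^((23+m)/2) · (2/3)^((23-m)/2).
Distribution: P(S=-23)=8388608/94143178827, P(S=-21)=96468992/94143178827, P(S=-19)=530579456/94143178827, P(S=-17)=1857028096/94143178827, P(S=-15)=4642570240/94143178827, P(S=-13)=8820883456/94143178827, P(S=-11)=4410441728/31381059609, P(S=-9)=5355536384/31381059609, P(S=-7)=5355536384/31381059609, P(S=-5)=13388840960/94143178827, P(S=-3)=9372188672/94143178827, P(S=-1)=5538111488/94143178827, P(S=1)=2769055744/94143178827, P(S=3)=1171523584/94143178827, P(S=5)=418401280/94143178827, P(S=7)=41840128/31381059609, P(S=9)=10460032/31381059609, P(S=11)=2153536/31381059609, P(S=13)=1076768/94143178827, P(S=15)=141680/94143178827, P(S=17)=14168/94143178827, P(S=19)=1012/94143178827, P(S=21)=46/94143178827, P(S=23)=1/94143178827
E[|S_23|] = Σ_m |m|·P(S_23=m) = 247004221931/31381059609

Answer: 247004221931/31381059609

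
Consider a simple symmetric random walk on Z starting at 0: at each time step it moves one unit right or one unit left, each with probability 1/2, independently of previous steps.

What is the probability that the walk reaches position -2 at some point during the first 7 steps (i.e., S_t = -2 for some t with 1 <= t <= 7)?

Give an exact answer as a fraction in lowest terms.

Answer: 29/64

Derivation:
Count via complement. Let g(t,s) = #length-t paths at position s with S_1..S_t all ≠ -2.
g(t,s) = g(t-1,s-1) + g(t-1,s+1) for s ≠ -2; g(t,-2) = 0.
t=0: g(0,0)=1
t=1: g(1,-1)=1 g(1,1)=1
t=2: g(2,0)=2 g(2,2)=1
t=3: g(3,-1)=2 g(3,1)=3 g(3,3)=1
t=4: g(4,0)=5 g(4,2)=4 g(4,4)=1
t=5: g(5,-1)=5 g(5,1)=9 g(5,3)=5 g(5,5)=1
t=6: g(6,0)=14 g(6,2)=14 g(6,4)=6 g(6,6)=1
t=7: g(7,-1)=14 g(7,1)=28 g(7,3)=20 g(7,5)=7 g(7,7)=1
Paths never hitting -2: Σ_s g(7,s) = 70
Paths hitting -2: 2^7 - 70 = 58
P = 58/128 = 29/64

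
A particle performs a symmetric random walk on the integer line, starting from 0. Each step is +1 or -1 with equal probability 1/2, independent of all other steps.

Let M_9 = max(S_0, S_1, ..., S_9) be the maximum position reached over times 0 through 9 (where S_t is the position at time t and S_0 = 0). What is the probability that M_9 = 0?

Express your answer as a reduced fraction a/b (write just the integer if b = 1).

Let M_9 = max(S_0,...,S_9). Use the reflection principle: for j ≥ 1, #{paths with M_9 ≥ j} = #{S_9 ≥ j} + #{S_9 ≥ j+1}.
P(M_9 ≥ 0) = 1 since S_0 = 0, so #{M_9 ≥ 0} = 512.
#{M_9 ≥ 1} = #{S_9 ≥ 1} + #{S_9 ≥ 2} = 256 + 130 = 386.
#{M_9 = 0} = 512 - 386 = 126.
P(M_9 = 0) = 126/512 = 63/256

Answer: 63/256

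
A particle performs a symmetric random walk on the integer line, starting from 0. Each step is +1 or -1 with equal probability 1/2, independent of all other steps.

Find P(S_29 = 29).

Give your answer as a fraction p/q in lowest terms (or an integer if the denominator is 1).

To reach position 29 after 29 steps: need 29 steps of +1 and 0 of -1.
Favorable paths: C(29,29) = 1
Total paths: 2^29 = 536870912
P = 1/536870912 = 1/536870912

Answer: 1/536870912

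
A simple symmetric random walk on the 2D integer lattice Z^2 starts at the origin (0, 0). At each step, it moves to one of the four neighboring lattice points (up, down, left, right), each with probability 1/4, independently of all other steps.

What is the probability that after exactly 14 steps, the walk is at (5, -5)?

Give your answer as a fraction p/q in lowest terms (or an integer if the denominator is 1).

Answer: 39039/33554432

Derivation:
Let h be the number of horizontal steps (so 14-h are vertical). To end at (5,-5) need (h+5)/2 right-steps and ((14-h)-5)/2 up-steps.
Sum over h with 5 ≤ h ≤ 9, h ≡ 1 (mod 2), 14-h ≡ 1 (mod 2):
h=5: C(14,5)·C(5,5)·C(9,2) = 2002·1·36 = 72072
h=7: C(14,7)·C(7,6)·C(7,1) = 3432·7·7 = 168168
h=9: C(14,9)·C(9,7)·C(5,0) = 2002·36·1 = 72072
Total favorable: 312312
Total paths: 4^14 = 268435456
P = 312312/268435456 = 39039/33554432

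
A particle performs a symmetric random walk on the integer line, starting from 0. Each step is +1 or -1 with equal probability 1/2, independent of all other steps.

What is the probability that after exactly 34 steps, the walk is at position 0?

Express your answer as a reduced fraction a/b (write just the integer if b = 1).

Answer: 583401555/4294967296

Derivation:
To return to 0 after 34 steps: need exactly 17 steps of +1 and 17 of -1.
Favorable paths: C(34,17) = 2333606220
Total paths: 2^34 = 17179869184
P = 2333606220/17179869184 = 583401555/4294967296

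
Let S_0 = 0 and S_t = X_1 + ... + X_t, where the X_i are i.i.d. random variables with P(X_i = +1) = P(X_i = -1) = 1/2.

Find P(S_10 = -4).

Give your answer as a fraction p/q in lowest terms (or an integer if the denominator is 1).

To reach position -4 after 10 steps: need 3 steps of +1 and 7 of -1.
Favorable paths: C(10,3) = 120
Total paths: 2^10 = 1024
P = 120/1024 = 15/128

Answer: 15/128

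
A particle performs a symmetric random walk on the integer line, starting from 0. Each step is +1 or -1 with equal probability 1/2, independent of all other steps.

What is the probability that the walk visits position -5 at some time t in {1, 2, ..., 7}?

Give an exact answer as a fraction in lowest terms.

Answer: 9/128

Derivation:
Count via complement. Let g(t,s) = #length-t paths at position s with S_1..S_t all ≠ -5.
g(t,s) = g(t-1,s-1) + g(t-1,s+1) for s ≠ -5; g(t,-5) = 0.
t=0: g(0,0)=1
t=1: g(1,-1)=1 g(1,1)=1
t=2: g(2,-2)=1 g(2,0)=2 g(2,2)=1
t=3: g(3,-3)=1 g(3,-1)=3 g(3,1)=3 g(3,3)=1
t=4: g(4,-4)=1 g(4,-2)=4 g(4,0)=6 g(4,2)=4 g(4,4)=1
t=5: g(5,-3)=5 g(5,-1)=10 g(5,1)=10 g(5,3)=5 g(5,5)=1
t=6: g(6,-4)=5 g(6,-2)=15 g(6,0)=20 g(6,2)=15 g(6,4)=6 g(6,6)=1
t=7: g(7,-3)=20 g(7,-1)=35 g(7,1)=35 g(7,3)=21 g(7,5)=7 g(7,7)=1
Paths never hitting -5: Σ_s g(7,s) = 119
Paths hitting -5: 2^7 - 119 = 9
P = 9/128 = 9/128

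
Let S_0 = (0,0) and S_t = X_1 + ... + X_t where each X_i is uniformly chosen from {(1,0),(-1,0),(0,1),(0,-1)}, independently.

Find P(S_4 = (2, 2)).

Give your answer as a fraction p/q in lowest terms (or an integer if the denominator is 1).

Let h be the number of horizontal steps (so 4-h are vertical). To end at (2,2) need (h+2)/2 right-steps and ((4-h)+2)/2 up-steps.
Sum over h with 2 ≤ h ≤ 2, h ≡ 0 (mod 2), 4-h ≡ 0 (mod 2):
h=2: C(4,2)·C(2,2)·C(2,2) = 6·1·1 = 6
Total favorable: 6
Total paths: 4^4 = 256
P = 6/256 = 3/128

Answer: 3/128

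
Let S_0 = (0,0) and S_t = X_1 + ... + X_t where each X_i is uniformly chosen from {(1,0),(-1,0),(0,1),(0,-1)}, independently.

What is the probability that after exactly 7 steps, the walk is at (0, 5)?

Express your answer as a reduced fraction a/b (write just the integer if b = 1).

Let h be the number of horizontal steps (so 7-h are vertical). To end at (0,5) need (h+0)/2 right-steps and ((7-h)+5)/2 up-steps.
Sum over h with 0 ≤ h ≤ 2, h ≡ 0 (mod 2), 7-h ≡ 1 (mod 2):
h=0: C(7,0)·C(0,0)·C(7,6) = 1·1·7 = 7
h=2: C(7,2)·C(2,1)·C(5,5) = 21·2·1 = 42
Total favorable: 49
Total paths: 4^7 = 16384
P = 49/16384 = 49/16384

Answer: 49/16384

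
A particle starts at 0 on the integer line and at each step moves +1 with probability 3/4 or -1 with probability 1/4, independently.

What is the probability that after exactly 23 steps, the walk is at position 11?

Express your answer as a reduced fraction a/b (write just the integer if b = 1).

Answer: 13036312034361/70368744177664

Derivation:
To reach position 11 after 23 steps: need 17 steps of +1 and 6 steps of -1.
Number of such sequences: C(23,17) = 100947
Each has probability (3/4)^17 · (1/4)^6 = 129140163/70368744177664
P = 100947 · 129140163/70368744177664 = 13036312034361/70368744177664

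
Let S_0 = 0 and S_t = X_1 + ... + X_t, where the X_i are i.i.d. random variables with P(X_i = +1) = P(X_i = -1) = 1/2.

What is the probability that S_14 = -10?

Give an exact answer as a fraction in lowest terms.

Answer: 91/16384

Derivation:
To reach position -10 after 14 steps: need 2 steps of +1 and 12 of -1.
Favorable paths: C(14,2) = 91
Total paths: 2^14 = 16384
P = 91/16384 = 91/16384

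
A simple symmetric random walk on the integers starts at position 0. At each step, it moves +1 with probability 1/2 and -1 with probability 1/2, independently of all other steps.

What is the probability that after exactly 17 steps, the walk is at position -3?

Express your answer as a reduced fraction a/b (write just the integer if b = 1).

To reach position -3 after 17 steps: need 7 steps of +1 and 10 of -1.
Favorable paths: C(17,7) = 19448
Total paths: 2^17 = 131072
P = 19448/131072 = 2431/16384

Answer: 2431/16384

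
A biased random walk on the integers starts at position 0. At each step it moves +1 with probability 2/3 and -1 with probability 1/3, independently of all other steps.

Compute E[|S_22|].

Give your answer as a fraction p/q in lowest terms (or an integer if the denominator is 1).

Answer: 236264907934/31381059609

Derivation:
S_22 takes values m ≡ 0 (mod 2) with |m| ≤ 22; P(S_22=m) = C(22,(22+m)/2) · (2/3)^((22+m)/2) · (1/3)^((22-m)/2).
Distribution: P(S=-22)=1/31381059609, P(S=-20)=44/31381059609, P(S=-18)=308/10460353203, P(S=-16)=12320/31381059609, P(S=-14)=117040/31381059609, P(S=-12)=93632/3486784401, P(S=-10)=1591744/10460353203, P(S=-8)=7276544/10460353203, P(S=-6)=9095680/3486784401, P(S=-4)=254679040/31381059609, P(S=-2)=662165504/31381059609, P(S=0)=481574912/10460353203, P(S=2)=2648662016/31381059609, P(S=4)=4074864640/31381059609, P(S=6)=582123520/3486784401, P(S=8)=1862795264/10460353203, P(S=10)=1629945856/10460353203, P(S=12)=383516672/3486784401, P(S=14)=1917583360/31381059609, P(S=16)=807403520/31381059609, P(S=18)=80740352/10460353203, P(S=20)=46137344/31381059609, P(S=22)=4194304/31381059609
E[|S_22|] = Σ_m |m|·P(S_22=m) = 236264907934/31381059609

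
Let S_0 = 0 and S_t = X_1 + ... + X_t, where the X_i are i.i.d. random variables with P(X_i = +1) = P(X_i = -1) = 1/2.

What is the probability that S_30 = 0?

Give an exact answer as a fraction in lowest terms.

To return to 0 after 30 steps: need exactly 15 steps of +1 and 15 of -1.
Favorable paths: C(30,15) = 155117520
Total paths: 2^30 = 1073741824
P = 155117520/1073741824 = 9694845/67108864

Answer: 9694845/67108864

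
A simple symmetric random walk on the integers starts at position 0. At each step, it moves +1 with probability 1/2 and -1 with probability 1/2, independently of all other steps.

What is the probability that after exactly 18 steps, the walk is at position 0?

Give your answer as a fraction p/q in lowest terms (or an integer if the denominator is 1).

Answer: 12155/65536

Derivation:
To return to 0 after 18 steps: need exactly 9 steps of +1 and 9 of -1.
Favorable paths: C(18,9) = 48620
Total paths: 2^18 = 262144
P = 48620/262144 = 12155/65536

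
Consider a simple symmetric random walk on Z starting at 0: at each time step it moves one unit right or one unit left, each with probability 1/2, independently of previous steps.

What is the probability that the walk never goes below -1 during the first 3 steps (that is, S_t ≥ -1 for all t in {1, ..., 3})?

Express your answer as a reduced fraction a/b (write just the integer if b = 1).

Let f(t,s) = #length-t paths at position s with S_1..S_t all ≥ -1.
f(t,s) = f(t-1,s-1) + f(t-1,s+1) for s ≥ -1; f(t,s) = 0 for s < -1.
t=0: f(0,0)=1
t=1: f(1,-1)=1 f(1,1)=1
t=2: f(2,0)=2 f(2,2)=1
t=3: f(3,-1)=2 f(3,1)=3 f(3,3)=1
Σ_s f(3,s) = 6
P = 6/8 = 3/4

Answer: 3/4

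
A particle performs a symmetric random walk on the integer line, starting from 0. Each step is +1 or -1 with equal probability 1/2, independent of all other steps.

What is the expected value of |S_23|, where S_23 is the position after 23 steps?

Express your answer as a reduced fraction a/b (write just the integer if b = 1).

Answer: 2028117/524288

Derivation:
S_23 takes values m ≡ 1 (mod 2) with |m| ≤ 23; P(S_23=m) = C(23,(23+m)/2)/2^23.
Total paths: 2^23 = 8388608
Distribution: P(S=-23)=1/8388608, P(S=-21)=23/8388608, P(S=-19)=253/8388608, P(S=-17)=1771/8388608, P(S=-15)=8855/8388608, P(S=-13)=33649/8388608, P(S=-11)=100947/8388608, P(S=-9)=245157/8388608, P(S=-7)=490314/8388608, P(S=-5)=817190/8388608, P(S=-3)=1144066/8388608, P(S=-1)=1352078/8388608, P(S=1)=1352078/8388608, P(S=3)=1144066/8388608, P(S=5)=817190/8388608, P(S=7)=490314/8388608, P(S=9)=245157/8388608, P(S=11)=100947/8388608, P(S=13)=33649/8388608, P(S=15)=8855/8388608, P(S=17)=1771/8388608, P(S=19)=253/8388608, P(S=21)=23/8388608, P(S=23)=1/8388608
E[|S_23|] = Σ_m |m|·P(S_23=m) = 32449872/8388608 = 2028117/524288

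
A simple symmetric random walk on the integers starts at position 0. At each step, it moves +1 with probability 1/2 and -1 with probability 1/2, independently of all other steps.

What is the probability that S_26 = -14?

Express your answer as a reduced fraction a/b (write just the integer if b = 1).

Answer: 115115/33554432

Derivation:
To reach position -14 after 26 steps: need 6 steps of +1 and 20 of -1.
Favorable paths: C(26,6) = 230230
Total paths: 2^26 = 67108864
P = 230230/67108864 = 115115/33554432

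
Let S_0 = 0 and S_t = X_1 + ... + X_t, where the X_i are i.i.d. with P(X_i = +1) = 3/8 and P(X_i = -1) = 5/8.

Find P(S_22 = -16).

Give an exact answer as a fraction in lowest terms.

To reach position -16 after 22 steps: need 3 steps of +1 and 19 steps of -1.
Number of such sequences: C(22,3) = 1540
Each has probability (3/8)^3 · (5/8)^19 = 514984130859375/73786976294838206464
P = 1540 · 514984130859375/73786976294838206464 = 198268890380859375/18446744073709551616

Answer: 198268890380859375/18446744073709551616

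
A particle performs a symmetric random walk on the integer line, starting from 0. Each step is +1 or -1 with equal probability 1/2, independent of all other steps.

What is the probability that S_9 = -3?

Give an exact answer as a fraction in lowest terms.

Answer: 21/128

Derivation:
To reach position -3 after 9 steps: need 3 steps of +1 and 6 of -1.
Favorable paths: C(9,3) = 84
Total paths: 2^9 = 512
P = 84/512 = 21/128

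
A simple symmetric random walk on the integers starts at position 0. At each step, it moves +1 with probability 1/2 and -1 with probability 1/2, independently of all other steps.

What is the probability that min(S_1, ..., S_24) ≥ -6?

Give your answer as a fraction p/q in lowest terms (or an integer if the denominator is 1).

Answer: 3558491/4194304

Derivation:
Let f(t,s) = #length-t paths at position s with S_1..S_t all ≥ -6.
f(t,s) = f(t-1,s-1) + f(t-1,s+1) for s ≥ -6; f(t,s) = 0 for s < -6.
t=0: f(0,0)=1
t=1: f(1,-1)=1 f(1,1)=1
t=2: f(2,-2)=1 f(2,0)=2 f(2,2)=1
t=3: f(3,-3)=1 f(3,-1)=3 f(3,1)=3 f(3,3)=1
t=4: f(4,-4)=1 f(4,-2)=4 f(4,0)=6 f(4,2)=4 f(4,4)=1
t=5: f(5,-5)=1 f(5,-3)=5 f(5,-1)=10 f(5,1)=10 f(5,3)=5 f(5,5)=1
t=6: f(6,-6)=1 f(6,-4)=6 f(6,-2)=15 f(6,0)=20 f(6,2)=15 f(6,4)=6 f(6,6)=1
t=7: f(7,-5)=7 f(7,-3)=21 f(7,-1)=35 f(7,1)=35 f(7,3)=21 f(7,5)=7 f(7,7)=1
t=8: f(8,-6)=7 f(8,-4)=28 f(8,-2)=56 f(8,0)=70 f(8,2)=56 f(8,4)=28 f(8,6)=8 f(8,8)=1
t=9: f(9,-5)=35 f(9,-3)=84 f(9,-1)=126 f(9,1)=126 f(9,3)=84 f(9,5)=36 f(9,7)=9 f(9,9)=1
t=10: f(10,-6)=35 f(10,-4)=119 f(10,-2)=210 f(10,0)=252 f(10,2)=210 f(10,4)=120 f(10,6)=45 f(10,8)=10 f(10,10)=1
t=11: f(11,-5)=154 f(11,-3)=329 f(11,-1)=462 f(11,1)=462 f(11,3)=330 f(11,5)=165 f(11,7)=55 f(11,9)=11 f(11,11)=1
t=12: f(12,-6)=154 f(12,-4)=483 f(12,-2)=791 f(12,0)=924 f(12,2)=792 f(12,4)=495 f(12,6)=220 f(12,8)=66 f(12,10)=12 f(12,12)=1
t=13: f(13,-5)=637 f(13,-3)=1274 f(13,-1)=1715 f(13,1)=1716 f(13,3)=1287 f(13,5)=715 f(13,7)=286 f(13,9)=78 f(13,11)=13 f(13,13)=1
t=14: f(14,-6)=637 f(14,-4)=1911 f(14,-2)=2989 f(14,0)=3431 f(14,2)=3003 f(14,4)=2002 f(14,6)=1001 f(14,8)=364 f(14,10)=91 f(14,12)=14 f(14,14)=1
t=15: f(15,-5)=2548 f(15,-3)=4900 f(15,-1)=6420 f(15,1)=6434 f(15,3)=5005 f(15,5)=3003 f(15,7)=1365 f(15,9)=455 f(15,11)=105 f(15,13)=15 f(15,15)=1
t=16: f(16,-6)=2548 f(16,-4)=7448 f(16,-2)=11320 f(16,0)=12854 f(16,2)=11439 f(16,4)=8008 f(16,6)=4368 f(16,8)=1820 f(16,10)=560 f(16,12)=120 f(16,14)=16 f(16,16)=1
t=17: f(17,-5)=9996 f(17,-3)=18768 f(17,-1)=24174 f(17,1)=24293 f(17,3)=19447 f(17,5)=12376 f(17,7)=6188 f(17,9)=2380 f(17,11)=680 f(17,13)=136 f(17,15)=17 f(17,17)=1
t=18: f(18,-6)=9996 f(18,-4)=28764 f(18,-2)=42942 f(18,0)=48467 f(18,2)=43740 f(18,4)=31823 f(18,6)=18564 f(18,8)=8568 f(18,10)=3060 f(18,12)=816 f(18,14)=153 f(18,16)=18 f(18,18)=1
t=19: f(19,-5)=38760 f(19,-3)=71706 f(19,-1)=91409 f(19,1)=92207 f(19,3)=75563 f(19,5)=50387 f(19,7)=27132 f(19,9)=11628 f(19,11)=3876 f(19,13)=969 f(19,15)=171 f(19,17)=19 f(19,19)=1
t=20: f(20,-6)=38760 f(20,-4)=110466 f(20,-2)=163115 f(20,0)=183616 f(20,2)=167770 f(20,4)=125950 f(20,6)=77519 f(20,8)=38760 f(20,10)=15504 f(20,12)=4845 f(20,14)=1140 f(20,16)=190 f(20,18)=20 f(20,20)=1
t=21: f(21,-5)=149226 f(21,-3)=273581 f(21,-1)=346731 f(21,1)=351386 f(21,3)=293720 f(21,5)=203469 f(21,7)=116279 f(21,9)=54264 f(21,11)=20349 f(21,13)=5985 f(21,15)=1330 f(21,17)=210 f(21,19)=21 f(21,21)=1
t=22: f(22,-6)=149226 f(22,-4)=422807 f(22,-2)=620312 f(22,0)=698117 f(22,2)=645106 f(22,4)=497189 f(22,6)=319748 f(22,8)=170543 f(22,10)=74613 f(22,12)=26334 f(22,14)=7315 f(22,16)=1540 f(22,18)=231 f(22,20)=22 f(22,22)=1
t=23: f(23,-5)=572033 f(23,-3)=1043119 f(23,-1)=1318429 f(23,1)=1343223 f(23,3)=1142295 f(23,5)=816937 f(23,7)=490291 f(23,9)=245156 f(23,11)=100947 f(23,13)=33649 f(23,15)=8855 f(23,17)=1771 f(23,19)=253 f(23,21)=23 f(23,23)=1
t=24: f(24,-6)=572033 f(24,-4)=1615152 f(24,-2)=2361548 f(24,0)=2661652 f(24,2)=2485518 f(24,4)=1959232 f(24,6)=1307228 f(24,8)=735447 f(24,10)=346103 f(24,12)=134596 f(24,14)=42504 f(24,16)=10626 f(24,18)=2024 f(24,20)=276 f(24,22)=24 f(24,24)=1
Σ_s f(24,s) = 14233964
P = 14233964/16777216 = 3558491/4194304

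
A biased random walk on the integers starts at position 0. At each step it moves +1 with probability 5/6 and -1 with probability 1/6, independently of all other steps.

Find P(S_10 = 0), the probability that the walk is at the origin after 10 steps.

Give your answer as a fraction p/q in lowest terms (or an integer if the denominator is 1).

To be at 0 after 10 steps: need exactly 5 steps of +1 and 5 of -1.
Number of such sequences: C(10,5) = 252
Each has probability (5/6)^5 · (1/6)^5 = 3125/60466176
P = 252 · 3125/60466176 = 21875/1679616

Answer: 21875/1679616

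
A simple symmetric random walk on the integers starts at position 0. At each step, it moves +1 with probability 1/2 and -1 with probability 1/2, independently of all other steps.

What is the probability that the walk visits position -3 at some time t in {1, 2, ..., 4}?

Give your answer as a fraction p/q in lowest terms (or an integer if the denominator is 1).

Count via complement. Let g(t,s) = #length-t paths at position s with S_1..S_t all ≠ -3.
g(t,s) = g(t-1,s-1) + g(t-1,s+1) for s ≠ -3; g(t,-3) = 0.
t=0: g(0,0)=1
t=1: g(1,-1)=1 g(1,1)=1
t=2: g(2,-2)=1 g(2,0)=2 g(2,2)=1
t=3: g(3,-1)=3 g(3,1)=3 g(3,3)=1
t=4: g(4,-2)=3 g(4,0)=6 g(4,2)=4 g(4,4)=1
Paths never hitting -3: Σ_s g(4,s) = 14
Paths hitting -3: 2^4 - 14 = 2
P = 2/16 = 1/8

Answer: 1/8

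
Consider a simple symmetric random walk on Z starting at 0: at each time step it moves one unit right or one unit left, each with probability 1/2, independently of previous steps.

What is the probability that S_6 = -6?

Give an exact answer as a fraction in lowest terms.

Answer: 1/64

Derivation:
To reach position -6 after 6 steps: need 0 steps of +1 and 6 of -1.
Favorable paths: C(6,0) = 1
Total paths: 2^6 = 64
P = 1/64 = 1/64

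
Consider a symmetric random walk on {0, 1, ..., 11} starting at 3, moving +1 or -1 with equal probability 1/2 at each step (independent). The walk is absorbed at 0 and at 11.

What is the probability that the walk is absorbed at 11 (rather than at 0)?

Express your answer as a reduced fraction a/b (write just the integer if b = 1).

Symmetric walk (p = 1/2): the harmonic-function argument gives P(hit 11 before 0 | start at 3) = a/N.
P = 3/11 = 3/11

Answer: 3/11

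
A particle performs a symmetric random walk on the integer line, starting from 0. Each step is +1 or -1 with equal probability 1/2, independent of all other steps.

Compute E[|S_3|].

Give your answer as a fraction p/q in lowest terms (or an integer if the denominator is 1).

Answer: 3/2

Derivation:
S_3 takes values m ≡ 1 (mod 2) with |m| ≤ 3; P(S_3=m) = C(3,(3+m)/2)/2^3.
Total paths: 2^3 = 8
Distribution: P(S=-3)=1/8, P(S=-1)=3/8, P(S=1)=3/8, P(S=3)=1/8
E[|S_3|] = Σ_m |m|·P(S_3=m) = 12/8 = 3/2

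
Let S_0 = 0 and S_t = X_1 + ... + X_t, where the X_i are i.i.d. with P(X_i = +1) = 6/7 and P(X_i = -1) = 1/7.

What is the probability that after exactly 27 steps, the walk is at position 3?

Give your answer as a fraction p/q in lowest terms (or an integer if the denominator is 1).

Answer: 8173629945971343360/65712362363534280139543

Derivation:
To reach position 3 after 27 steps: need 15 steps of +1 and 12 steps of -1.
Number of such sequences: C(27,15) = 17383860
Each has probability (6/7)^15 · (1/7)^12 = 470184984576/65712362363534280139543
P = 17383860 · 470184984576/65712362363534280139543 = 8173629945971343360/65712362363534280139543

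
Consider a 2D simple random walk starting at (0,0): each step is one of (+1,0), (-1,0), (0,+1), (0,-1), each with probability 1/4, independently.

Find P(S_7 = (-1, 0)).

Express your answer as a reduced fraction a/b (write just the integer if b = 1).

Answer: 1225/16384

Derivation:
Let h be the number of horizontal steps (so 7-h are vertical). To end at (-1,0) need (h-1)/2 right-steps and ((7-h)+0)/2 up-steps.
Sum over h with 1 ≤ h ≤ 7, h ≡ 1 (mod 2), 7-h ≡ 0 (mod 2):
h=1: C(7,1)·C(1,0)·C(6,3) = 7·1·20 = 140
h=3: C(7,3)·C(3,1)·C(4,2) = 35·3·6 = 630
h=5: C(7,5)·C(5,2)·C(2,1) = 21·10·2 = 420
h=7: C(7,7)·C(7,3)·C(0,0) = 1·35·1 = 35
Total favorable: 1225
Total paths: 4^7 = 16384
P = 1225/16384 = 1225/16384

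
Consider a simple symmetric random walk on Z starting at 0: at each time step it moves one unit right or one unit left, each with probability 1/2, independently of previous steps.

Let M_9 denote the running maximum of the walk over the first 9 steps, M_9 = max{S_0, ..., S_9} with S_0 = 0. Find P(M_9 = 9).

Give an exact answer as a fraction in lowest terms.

Answer: 1/512

Derivation:
Let M_9 = max(S_0,...,S_9). Use the reflection principle: for j ≥ 1, #{paths with M_9 ≥ j} = #{S_9 ≥ j} + #{S_9 ≥ j+1}.
By reflection, #{M_9 ≥ 9} = #{S_9 ≥ 9} + #{S_9 ≥ 10} = 1 + 0 = 1.
#{M_9 ≥ 10} = #{S_9 ≥ 10} + #{S_9 ≥ 11} = 0 + 0 = 0.
#{M_9 = 9} = 1 - 0 = 1.
P(M_9 = 9) = 1/512 = 1/512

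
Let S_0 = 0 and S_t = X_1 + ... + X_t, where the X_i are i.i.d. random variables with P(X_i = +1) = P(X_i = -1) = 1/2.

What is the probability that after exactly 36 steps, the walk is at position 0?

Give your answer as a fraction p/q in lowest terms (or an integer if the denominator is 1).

To return to 0 after 36 steps: need exactly 18 steps of +1 and 18 of -1.
Favorable paths: C(36,18) = 9075135300
Total paths: 2^36 = 68719476736
P = 9075135300/68719476736 = 2268783825/17179869184

Answer: 2268783825/17179869184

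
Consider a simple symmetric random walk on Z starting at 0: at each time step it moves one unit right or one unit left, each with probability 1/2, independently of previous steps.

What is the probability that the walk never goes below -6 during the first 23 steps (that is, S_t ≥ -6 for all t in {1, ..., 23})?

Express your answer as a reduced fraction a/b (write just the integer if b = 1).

Let f(t,s) = #length-t paths at position s with S_1..S_t all ≥ -6.
f(t,s) = f(t-1,s-1) + f(t-1,s+1) for s ≥ -6; f(t,s) = 0 for s < -6.
t=0: f(0,0)=1
t=1: f(1,-1)=1 f(1,1)=1
t=2: f(2,-2)=1 f(2,0)=2 f(2,2)=1
t=3: f(3,-3)=1 f(3,-1)=3 f(3,1)=3 f(3,3)=1
t=4: f(4,-4)=1 f(4,-2)=4 f(4,0)=6 f(4,2)=4 f(4,4)=1
t=5: f(5,-5)=1 f(5,-3)=5 f(5,-1)=10 f(5,1)=10 f(5,3)=5 f(5,5)=1
t=6: f(6,-6)=1 f(6,-4)=6 f(6,-2)=15 f(6,0)=20 f(6,2)=15 f(6,4)=6 f(6,6)=1
t=7: f(7,-5)=7 f(7,-3)=21 f(7,-1)=35 f(7,1)=35 f(7,3)=21 f(7,5)=7 f(7,7)=1
t=8: f(8,-6)=7 f(8,-4)=28 f(8,-2)=56 f(8,0)=70 f(8,2)=56 f(8,4)=28 f(8,6)=8 f(8,8)=1
t=9: f(9,-5)=35 f(9,-3)=84 f(9,-1)=126 f(9,1)=126 f(9,3)=84 f(9,5)=36 f(9,7)=9 f(9,9)=1
t=10: f(10,-6)=35 f(10,-4)=119 f(10,-2)=210 f(10,0)=252 f(10,2)=210 f(10,4)=120 f(10,6)=45 f(10,8)=10 f(10,10)=1
t=11: f(11,-5)=154 f(11,-3)=329 f(11,-1)=462 f(11,1)=462 f(11,3)=330 f(11,5)=165 f(11,7)=55 f(11,9)=11 f(11,11)=1
t=12: f(12,-6)=154 f(12,-4)=483 f(12,-2)=791 f(12,0)=924 f(12,2)=792 f(12,4)=495 f(12,6)=220 f(12,8)=66 f(12,10)=12 f(12,12)=1
t=13: f(13,-5)=637 f(13,-3)=1274 f(13,-1)=1715 f(13,1)=1716 f(13,3)=1287 f(13,5)=715 f(13,7)=286 f(13,9)=78 f(13,11)=13 f(13,13)=1
t=14: f(14,-6)=637 f(14,-4)=1911 f(14,-2)=2989 f(14,0)=3431 f(14,2)=3003 f(14,4)=2002 f(14,6)=1001 f(14,8)=364 f(14,10)=91 f(14,12)=14 f(14,14)=1
t=15: f(15,-5)=2548 f(15,-3)=4900 f(15,-1)=6420 f(15,1)=6434 f(15,3)=5005 f(15,5)=3003 f(15,7)=1365 f(15,9)=455 f(15,11)=105 f(15,13)=15 f(15,15)=1
t=16: f(16,-6)=2548 f(16,-4)=7448 f(16,-2)=11320 f(16,0)=12854 f(16,2)=11439 f(16,4)=8008 f(16,6)=4368 f(16,8)=1820 f(16,10)=560 f(16,12)=120 f(16,14)=16 f(16,16)=1
t=17: f(17,-5)=9996 f(17,-3)=18768 f(17,-1)=24174 f(17,1)=24293 f(17,3)=19447 f(17,5)=12376 f(17,7)=6188 f(17,9)=2380 f(17,11)=680 f(17,13)=136 f(17,15)=17 f(17,17)=1
t=18: f(18,-6)=9996 f(18,-4)=28764 f(18,-2)=42942 f(18,0)=48467 f(18,2)=43740 f(18,4)=31823 f(18,6)=18564 f(18,8)=8568 f(18,10)=3060 f(18,12)=816 f(18,14)=153 f(18,16)=18 f(18,18)=1
t=19: f(19,-5)=38760 f(19,-3)=71706 f(19,-1)=91409 f(19,1)=92207 f(19,3)=75563 f(19,5)=50387 f(19,7)=27132 f(19,9)=11628 f(19,11)=3876 f(19,13)=969 f(19,15)=171 f(19,17)=19 f(19,19)=1
t=20: f(20,-6)=38760 f(20,-4)=110466 f(20,-2)=163115 f(20,0)=183616 f(20,2)=167770 f(20,4)=125950 f(20,6)=77519 f(20,8)=38760 f(20,10)=15504 f(20,12)=4845 f(20,14)=1140 f(20,16)=190 f(20,18)=20 f(20,20)=1
t=21: f(21,-5)=149226 f(21,-3)=273581 f(21,-1)=346731 f(21,1)=351386 f(21,3)=293720 f(21,5)=203469 f(21,7)=116279 f(21,9)=54264 f(21,11)=20349 f(21,13)=5985 f(21,15)=1330 f(21,17)=210 f(21,19)=21 f(21,21)=1
t=22: f(22,-6)=149226 f(22,-4)=422807 f(22,-2)=620312 f(22,0)=698117 f(22,2)=645106 f(22,4)=497189 f(22,6)=319748 f(22,8)=170543 f(22,10)=74613 f(22,12)=26334 f(22,14)=7315 f(22,16)=1540 f(22,18)=231 f(22,20)=22 f(22,22)=1
t=23: f(23,-5)=572033 f(23,-3)=1043119 f(23,-1)=1318429 f(23,1)=1343223 f(23,3)=1142295 f(23,5)=816937 f(23,7)=490291 f(23,9)=245156 f(23,11)=100947 f(23,13)=33649 f(23,15)=8855 f(23,17)=1771 f(23,19)=253 f(23,21)=23 f(23,23)=1
Σ_s f(23,s) = 7116982
P = 7116982/8388608 = 3558491/4194304

Answer: 3558491/4194304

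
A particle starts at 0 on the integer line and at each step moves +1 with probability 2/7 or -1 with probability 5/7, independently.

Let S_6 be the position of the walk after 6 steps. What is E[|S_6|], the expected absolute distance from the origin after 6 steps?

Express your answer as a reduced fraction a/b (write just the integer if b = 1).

Answer: 334974/117649

Derivation:
S_6 takes values m ≡ 0 (mod 2) with |m| ≤ 6; P(S_6=m) = C(6,(6+m)/2) · (2/7)^((6+m)/2) · (5/7)^((6-m)/2).
Distribution: P(S=-6)=15625/117649, P(S=-4)=37500/117649, P(S=-2)=37500/117649, P(S=0)=20000/117649, P(S=2)=6000/117649, P(S=4)=960/117649, P(S=6)=64/117649
E[|S_6|] = Σ_m |m|·P(S_6=m) = 334974/117649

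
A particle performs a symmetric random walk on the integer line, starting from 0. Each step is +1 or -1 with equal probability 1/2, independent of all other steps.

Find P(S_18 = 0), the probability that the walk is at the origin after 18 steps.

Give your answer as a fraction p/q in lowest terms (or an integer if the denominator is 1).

To return to 0 after 18 steps: need exactly 9 steps of +1 and 9 of -1.
Favorable paths: C(18,9) = 48620
Total paths: 2^18 = 262144
P = 48620/262144 = 12155/65536

Answer: 12155/65536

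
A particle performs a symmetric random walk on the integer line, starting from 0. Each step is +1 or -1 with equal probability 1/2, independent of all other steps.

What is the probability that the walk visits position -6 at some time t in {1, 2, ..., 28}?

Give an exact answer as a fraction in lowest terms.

Count via complement. Let g(t,s) = #length-t paths at position s with S_1..S_t all ≠ -6.
g(t,s) = g(t-1,s-1) + g(t-1,s+1) for s ≠ -6; g(t,-6) = 0.
t=0: g(0,0)=1
t=1: g(1,-1)=1 g(1,1)=1
t=2: g(2,-2)=1 g(2,0)=2 g(2,2)=1
t=3: g(3,-3)=1 g(3,-1)=3 g(3,1)=3 g(3,3)=1
t=4: g(4,-4)=1 g(4,-2)=4 g(4,0)=6 g(4,2)=4 g(4,4)=1
t=5: g(5,-5)=1 g(5,-3)=5 g(5,-1)=10 g(5,1)=10 g(5,3)=5 g(5,5)=1
t=6: g(6,-4)=6 g(6,-2)=15 g(6,0)=20 g(6,2)=15 g(6,4)=6 g(6,6)=1
t=7: g(7,-5)=6 g(7,-3)=21 g(7,-1)=35 g(7,1)=35 g(7,3)=21 g(7,5)=7 g(7,7)=1
t=8: g(8,-4)=27 g(8,-2)=56 g(8,0)=70 g(8,2)=56 g(8,4)=28 g(8,6)=8 g(8,8)=1
t=9: g(9,-5)=27 g(9,-3)=83 g(9,-1)=126 g(9,1)=126 g(9,3)=84 g(9,5)=36 g(9,7)=9 g(9,9)=1
t=10: g(10,-4)=110 g(10,-2)=209 g(10,0)=252 g(10,2)=210 g(10,4)=120 g(10,6)=45 g(10,8)=10 g(10,10)=1
t=11: g(11,-5)=110 g(11,-3)=319 g(11,-1)=461 g(11,1)=462 g(11,3)=330 g(11,5)=165 g(11,7)=55 g(11,9)=11 g(11,11)=1
t=12: g(12,-4)=429 g(12,-2)=780 g(12,0)=923 g(12,2)=792 g(12,4)=495 g(12,6)=220 g(12,8)=66 g(12,10)=12 g(12,12)=1
t=13: g(13,-5)=429 g(13,-3)=1209 g(13,-1)=1703 g(13,1)=1715 g(13,3)=1287 g(13,5)=715 g(13,7)=286 g(13,9)=78 g(13,11)=13 g(13,13)=1
t=14: g(14,-4)=1638 g(14,-2)=2912 g(14,0)=3418 g(14,2)=3002 g(14,4)=2002 g(14,6)=1001 g(14,8)=364 g(14,10)=91 g(14,12)=14 g(14,14)=1
t=15: g(15,-5)=1638 g(15,-3)=4550 g(15,-1)=6330 g(15,1)=6420 g(15,3)=5004 g(15,5)=3003 g(15,7)=1365 g(15,9)=455 g(15,11)=105 g(15,13)=15 g(15,15)=1
t=16: g(16,-4)=6188 g(16,-2)=10880 g(16,0)=12750 g(16,2)=11424 g(16,4)=8007 g(16,6)=4368 g(16,8)=1820 g(16,10)=560 g(16,12)=120 g(16,14)=16 g(16,16)=1
t=17: g(17,-5)=6188 g(17,-3)=17068 g(17,-1)=23630 g(17,1)=24174 g(17,3)=19431 g(17,5)=12375 g(17,7)=6188 g(17,9)=2380 g(17,11)=680 g(17,13)=136 g(17,15)=17 g(17,17)=1
t=18: g(18,-4)=23256 g(18,-2)=40698 g(18,0)=47804 g(18,2)=43605 g(18,4)=31806 g(18,6)=18563 g(18,8)=8568 g(18,10)=3060 g(18,12)=816 g(18,14)=153 g(18,16)=18 g(18,18)=1
t=19: g(19,-5)=23256 g(19,-3)=63954 g(19,-1)=88502 g(19,1)=91409 g(19,3)=75411 g(19,5)=50369 g(19,7)=27131 g(19,9)=11628 g(19,11)=3876 g(19,13)=969 g(19,15)=171 g(19,17)=19 g(19,19)=1
t=20: g(20,-4)=87210 g(20,-2)=152456 g(20,0)=179911 g(20,2)=166820 g(20,4)=125780 g(20,6)=77500 g(20,8)=38759 g(20,10)=15504 g(20,12)=4845 g(20,14)=1140 g(20,16)=190 g(20,18)=20 g(20,20)=1
t=21: g(21,-5)=87210 g(21,-3)=239666 g(21,-1)=332367 g(21,1)=346731 g(21,3)=292600 g(21,5)=203280 g(21,7)=116259 g(21,9)=54263 g(21,11)=20349 g(21,13)=5985 g(21,15)=1330 g(21,17)=210 g(21,19)=21 g(21,21)=1
t=22: g(22,-4)=326876 g(22,-2)=572033 g(22,0)=679098 g(22,2)=639331 g(22,4)=495880 g(22,6)=319539 g(22,8)=170522 g(22,10)=74612 g(22,12)=26334 g(22,14)=7315 g(22,16)=1540 g(22,18)=231 g(22,20)=22 g(22,22)=1
t=23: g(23,-5)=326876 g(23,-3)=898909 g(23,-1)=1251131 g(23,1)=1318429 g(23,3)=1135211 g(23,5)=815419 g(23,7)=490061 g(23,9)=245134 g(23,11)=100946 g(23,13)=33649 g(23,15)=8855 g(23,17)=1771 g(23,19)=253 g(23,21)=23 g(23,23)=1
t=24: g(24,-4)=1225785 g(24,-2)=2150040 g(24,0)=2569560 g(24,2)=2453640 g(24,4)=1950630 g(24,6)=1305480 g(24,8)=735195 g(24,10)=346080 g(24,12)=134595 g(24,14)=42504 g(24,16)=10626 g(24,18)=2024 g(24,20)=276 g(24,22)=24 g(24,24)=1
t=25: g(25,-5)=1225785 g(25,-3)=3375825 g(25,-1)=4719600 g(25,1)=5023200 g(25,3)=4404270 g(25,5)=3256110 g(25,7)=2040675 g(25,9)=1081275 g(25,11)=480675 g(25,13)=177099 g(25,15)=53130 g(25,17)=12650 g(25,19)=2300 g(25,21)=300 g(25,23)=25 g(25,25)=1
t=26: g(26,-4)=4601610 g(26,-2)=8095425 g(26,0)=9742800 g(26,2)=9427470 g(26,4)=7660380 g(26,6)=5296785 g(26,8)=3121950 g(26,10)=1561950 g(26,12)=657774 g(26,14)=230229 g(26,16)=65780 g(26,18)=14950 g(26,20)=2600 g(26,22)=325 g(26,24)=26 g(26,26)=1
t=27: g(27,-5)=4601610 g(27,-3)=12697035 g(27,-1)=17838225 g(27,1)=19170270 g(27,3)=17087850 g(27,5)=12957165 g(27,7)=8418735 g(27,9)=4683900 g(27,11)=2219724 g(27,13)=888003 g(27,15)=296009 g(27,17)=80730 g(27,19)=17550 g(27,21)=2925 g(27,23)=351 g(27,25)=27 g(27,27)=1
t=28: g(28,-4)=17298645 g(28,-2)=30535260 g(28,0)=37008495 g(28,2)=36258120 g(28,4)=30045015 g(28,6)=21375900 g(28,8)=13102635 g(28,10)=6903624 g(28,12)=3107727 g(28,14)=1184012 g(28,16)=376739 g(28,18)=98280 g(28,20)=20475 g(28,22)=3276 g(28,24)=378 g(28,26)=28 g(28,28)=1
Paths never hitting -6: Σ_s g(28,s) = 197318610
Paths hitting -6: 2^28 - 197318610 = 71116846
P = 71116846/268435456 = 35558423/134217728

Answer: 35558423/134217728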